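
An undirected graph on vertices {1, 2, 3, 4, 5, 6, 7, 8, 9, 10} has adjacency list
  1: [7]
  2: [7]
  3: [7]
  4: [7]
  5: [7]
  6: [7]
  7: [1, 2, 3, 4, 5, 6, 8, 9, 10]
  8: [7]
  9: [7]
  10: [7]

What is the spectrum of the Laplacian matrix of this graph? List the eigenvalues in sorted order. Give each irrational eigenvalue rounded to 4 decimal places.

Reading degrees in the order [1, 2, 3, 4, 5, 6, 7, 8, 9, 10] gives [1, 1, 1, 1, 1, 1, 9, 1, 1, 1]; set D = diag(1, 1, 1, 1, 1, 1, 9, 1, 1, 1) and form L = D - A. Since every row of L sums to 0, the all-ones vector is in the kernel and 0 is an eigenvalue. The single zero eigenvalue shows the graph is connected. The eigenvalues sum to 18, which equals trace(L) = 2|E|. The largest eigenvalue, 10, is at most the vertex count 10.

[0, 1, 1, 1, 1, 1, 1, 1, 1, 10]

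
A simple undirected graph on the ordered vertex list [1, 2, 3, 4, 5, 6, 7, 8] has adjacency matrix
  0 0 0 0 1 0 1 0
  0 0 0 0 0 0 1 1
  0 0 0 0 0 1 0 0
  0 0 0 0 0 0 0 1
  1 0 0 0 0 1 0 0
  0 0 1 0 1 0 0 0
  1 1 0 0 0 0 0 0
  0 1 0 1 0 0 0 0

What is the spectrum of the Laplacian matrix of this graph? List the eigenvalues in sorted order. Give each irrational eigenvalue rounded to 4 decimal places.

[0, 0.1522, 0.5858, 1.2346, 2, 2.7654, 3.4142, 3.8478]

Reading degrees in the order [1, 2, 3, 4, 5, 6, 7, 8] gives [2, 2, 1, 1, 2, 2, 2, 2]; set D = diag(2, 2, 1, 1, 2, 2, 2, 2) and form L = D - A. Since every row of L sums to 0, the all-ones vector is in the kernel and 0 is an eigenvalue. By the matrix-tree theorem the graph has (1/8) * product of the nonzero eigenvalues = 1 spanning tree. The largest eigenvalue, 3.8478, is at most the vertex count 8.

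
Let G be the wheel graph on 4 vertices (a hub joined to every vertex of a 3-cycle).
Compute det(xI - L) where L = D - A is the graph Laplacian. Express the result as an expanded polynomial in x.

x^4 - 12x^3 + 48x^2 - 64x

The graph has 4 vertices and degree multiset [3, 3, 3, 3]; D is the diagonal matrix of degrees and L = D - A. L has integer entries, so p(x) = det(xI - L) has integer coefficients. Expanding the determinant yields x^4 - 12x^3 + 48x^2 - 64x. Since p(0) = det(-L) = 0, x divides p(x). By the matrix-tree theorem the graph has (1/4) * product of the nonzero eigenvalues = 16 spanning trees.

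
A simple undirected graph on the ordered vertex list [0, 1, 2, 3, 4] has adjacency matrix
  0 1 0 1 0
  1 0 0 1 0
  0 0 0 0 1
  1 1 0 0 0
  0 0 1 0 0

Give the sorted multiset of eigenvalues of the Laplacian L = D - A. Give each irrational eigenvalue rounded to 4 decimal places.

Each diagonal entry of L is the vertex degree and each off-diagonal entry is -1 where an edge is present, 0 otherwise; in the order [0, 1, 2, 3, 4] the diagonal is [2, 2, 1, 2, 1]. The multiplicity of 0 as a Laplacian eigenvalue equals the number of connected components. The 2 zero eigenvalues correspond to the 2 connected components. The eigenvalues sum to 8, which equals trace(L) = 2|E|.

[0, 0, 2, 3, 3]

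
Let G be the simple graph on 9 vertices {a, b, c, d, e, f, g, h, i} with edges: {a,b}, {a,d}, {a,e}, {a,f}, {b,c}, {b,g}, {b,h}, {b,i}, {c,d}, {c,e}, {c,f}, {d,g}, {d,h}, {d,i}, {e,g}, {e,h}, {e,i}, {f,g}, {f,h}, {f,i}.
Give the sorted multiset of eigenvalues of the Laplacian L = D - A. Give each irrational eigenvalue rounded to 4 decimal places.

[0, 4, 4, 4, 4, 5, 5, 5, 9]

With the vertex order [a, b, c, d, e, f, g, h, i], the degrees are [4, 5, 4, 5, 5, 5, 4, 4, 4], giving D = diag(4, 5, 4, 5, 5, 5, 4, 4, 4) and L = D - A. The multiplicity of 0 as a Laplacian eigenvalue equals the number of connected components. The single zero eigenvalue shows the graph is connected. By the matrix-tree theorem the graph has (1/9) * product of the nonzero eigenvalues = 32000 spanning trees.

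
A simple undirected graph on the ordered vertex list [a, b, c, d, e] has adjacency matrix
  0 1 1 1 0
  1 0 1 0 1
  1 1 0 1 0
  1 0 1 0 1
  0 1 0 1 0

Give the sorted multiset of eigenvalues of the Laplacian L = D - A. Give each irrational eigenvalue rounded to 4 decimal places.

Each diagonal entry of L is the vertex degree and each off-diagonal entry is -1 where an edge is present, 0 otherwise; in the order [a, b, c, d, e] the diagonal is [3, 3, 3, 3, 2]. L is symmetric positive semidefinite, so every eigenvalue is real and nonnegative. By the matrix-tree theorem the graph has (1/5) * product of the nonzero eigenvalues = 24 spanning trees. The eigenvalues sum to 14, which equals trace(L) = 2|E|.

[0, 2, 3, 4, 5]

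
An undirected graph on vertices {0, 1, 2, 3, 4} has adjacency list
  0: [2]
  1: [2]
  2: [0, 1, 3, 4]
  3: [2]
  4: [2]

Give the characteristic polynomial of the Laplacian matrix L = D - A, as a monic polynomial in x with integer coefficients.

Each diagonal entry of L is the vertex degree and each off-diagonal entry is -1 where an edge is present, 0 otherwise; in the order [0, 1, 2, 3, 4] the diagonal is [1, 1, 4, 1, 1]. L has integer entries, so p(x) = det(xI - L) has integer coefficients. Expanding the determinant yields x^5 - 8x^4 + 18x^3 - 16x^2 + 5x. The constant term is 0 because L is singular (the all-ones vector lies in its kernel).

x^5 - 8x^4 + 18x^3 - 16x^2 + 5x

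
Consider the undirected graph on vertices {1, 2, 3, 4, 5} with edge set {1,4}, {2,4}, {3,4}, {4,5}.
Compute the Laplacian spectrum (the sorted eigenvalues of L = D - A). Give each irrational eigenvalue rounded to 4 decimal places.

[0, 1, 1, 1, 5]

Reading degrees in the order [1, 2, 3, 4, 5] gives [1, 1, 1, 4, 1]; set D = diag(1, 1, 1, 4, 1) and form L = D - A. Since every row of L sums to 0, the all-ones vector is in the kernel and 0 is an eigenvalue. The single zero eigenvalue shows the graph is connected. The largest eigenvalue, 5, is at most the vertex count 5. By the matrix-tree theorem the graph has (1/5) * product of the nonzero eigenvalues = 1 spanning tree.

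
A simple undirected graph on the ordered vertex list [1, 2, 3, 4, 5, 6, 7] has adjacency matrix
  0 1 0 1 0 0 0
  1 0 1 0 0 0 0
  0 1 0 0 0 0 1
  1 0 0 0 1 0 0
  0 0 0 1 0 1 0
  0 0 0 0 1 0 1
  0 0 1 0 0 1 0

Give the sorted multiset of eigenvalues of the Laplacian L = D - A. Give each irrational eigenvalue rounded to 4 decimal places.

Each diagonal entry of L is the vertex degree and each off-diagonal entry is -1 where an edge is present, 0 otherwise; in the order [1, 2, 3, 4, 5, 6, 7] the diagonal is [2, 2, 2, 2, 2, 2, 2]. The multiplicity of 0 as a Laplacian eigenvalue equals the number of connected components. The single zero eigenvalue shows the graph is connected.

[0, 0.7530, 0.7530, 2.4450, 2.4450, 3.8019, 3.8019]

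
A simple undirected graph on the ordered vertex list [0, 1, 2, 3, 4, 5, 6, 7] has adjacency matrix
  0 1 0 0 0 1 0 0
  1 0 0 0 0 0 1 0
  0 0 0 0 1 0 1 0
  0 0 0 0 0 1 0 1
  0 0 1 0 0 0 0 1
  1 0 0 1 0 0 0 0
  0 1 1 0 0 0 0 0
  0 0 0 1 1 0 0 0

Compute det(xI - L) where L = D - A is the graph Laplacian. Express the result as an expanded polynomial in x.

Reading degrees in the order [0, 1, 2, 3, 4, 5, 6, 7] gives [2, 2, 2, 2, 2, 2, 2, 2]; set D = diag(2, 2, 2, 2, 2, 2, 2, 2) and form L = D - A. L has integer entries, so p(x) = det(xI - L) has integer coefficients. Expanding the determinant yields x^8 - 16x^7 + 104x^6 - 352x^5 + 660x^4 - 672x^3 + 336x^2 - 64x. Since p(0) = det(-L) = 0, x divides p(x). The largest eigenvalue, 4, is at most the vertex count 8.

x^8 - 16x^7 + 104x^6 - 352x^5 + 660x^4 - 672x^3 + 336x^2 - 64x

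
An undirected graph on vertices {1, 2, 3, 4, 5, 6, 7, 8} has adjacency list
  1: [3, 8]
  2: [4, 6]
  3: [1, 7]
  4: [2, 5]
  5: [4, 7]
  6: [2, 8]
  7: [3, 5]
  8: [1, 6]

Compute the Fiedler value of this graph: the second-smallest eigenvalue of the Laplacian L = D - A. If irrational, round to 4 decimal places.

Each diagonal entry of L is the vertex degree and each off-diagonal entry is -1 where an edge is present, 0 otherwise; in the order [1, 2, 3, 4, 5, 6, 7, 8] the diagonal is [2, 2, 2, 2, 2, 2, 2, 2]. The smallest Laplacian eigenvalue is always 0. The next one, lambda_2 = 0.5858, measures how hard the graph is to disconnect: larger values mean better connectivity. The eigenvalues sum to 16, which equals trace(L) = 2|E|. The largest eigenvalue, 4, is at most the vertex count 8.

0.5858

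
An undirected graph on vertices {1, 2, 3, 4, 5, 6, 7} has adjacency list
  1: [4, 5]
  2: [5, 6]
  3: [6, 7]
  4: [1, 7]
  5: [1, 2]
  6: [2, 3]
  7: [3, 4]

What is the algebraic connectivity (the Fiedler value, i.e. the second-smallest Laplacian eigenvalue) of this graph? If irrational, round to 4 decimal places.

Each diagonal entry of L is the vertex degree and each off-diagonal entry is -1 where an edge is present, 0 otherwise; in the order [1, 2, 3, 4, 5, 6, 7] the diagonal is [2, 2, 2, 2, 2, 2, 2]. The smallest Laplacian eigenvalue is always 0. The next one, lambda_2 = 0.7530, measures how hard the graph is to disconnect: larger values mean better connectivity. The largest eigenvalue, 3.8019, is at most the vertex count 7. By the matrix-tree theorem the graph has (1/7) * product of the nonzero eigenvalues = 7 spanning trees.

0.7530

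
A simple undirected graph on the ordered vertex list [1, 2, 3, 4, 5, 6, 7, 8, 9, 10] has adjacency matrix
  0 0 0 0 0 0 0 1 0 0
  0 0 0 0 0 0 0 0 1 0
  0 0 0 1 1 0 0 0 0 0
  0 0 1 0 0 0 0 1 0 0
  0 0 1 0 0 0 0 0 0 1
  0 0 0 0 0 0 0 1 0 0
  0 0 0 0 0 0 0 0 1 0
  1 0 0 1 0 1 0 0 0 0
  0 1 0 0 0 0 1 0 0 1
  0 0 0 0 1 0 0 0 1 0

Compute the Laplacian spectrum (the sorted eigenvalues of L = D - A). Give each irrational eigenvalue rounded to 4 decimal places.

Each diagonal entry of L is the vertex degree and each off-diagonal entry is -1 where an edge is present, 0 otherwise; in the order [1, 2, 3, 4, 5, 6, 7, 8, 9, 10] the diagonal is [1, 1, 2, 2, 2, 1, 1, 3, 3, 2]. Since every row of L sums to 0, the all-ones vector is in the kernel and 0 is an eigenvalue. By the matrix-tree theorem the graph has (1/10) * product of the nonzero eigenvalues = 1 spanning tree. There is one zero in the spectrum, matching the 1 component.

[0, 0.1088, 0.5188, 1, 1, 1.2954, 2.3111, 3.3174, 4.1701, 4.2784]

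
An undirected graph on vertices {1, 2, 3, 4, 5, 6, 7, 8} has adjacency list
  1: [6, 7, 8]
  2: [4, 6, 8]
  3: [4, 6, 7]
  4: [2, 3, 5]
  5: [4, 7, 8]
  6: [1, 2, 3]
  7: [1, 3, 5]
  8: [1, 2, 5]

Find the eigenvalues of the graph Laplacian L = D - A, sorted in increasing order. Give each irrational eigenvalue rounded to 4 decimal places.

With the vertex order [1, 2, 3, 4, 5, 6, 7, 8], the degrees are [3, 3, 3, 3, 3, 3, 3, 3], giving D = diag(3, 3, 3, 3, 3, 3, 3, 3) and L = D - A. Since every row of L sums to 0, the all-ones vector is in the kernel and 0 is an eigenvalue. By the matrix-tree theorem the graph has (1/8) * product of the nonzero eigenvalues = 384 spanning trees.

[0, 2, 2, 2, 4, 4, 4, 6]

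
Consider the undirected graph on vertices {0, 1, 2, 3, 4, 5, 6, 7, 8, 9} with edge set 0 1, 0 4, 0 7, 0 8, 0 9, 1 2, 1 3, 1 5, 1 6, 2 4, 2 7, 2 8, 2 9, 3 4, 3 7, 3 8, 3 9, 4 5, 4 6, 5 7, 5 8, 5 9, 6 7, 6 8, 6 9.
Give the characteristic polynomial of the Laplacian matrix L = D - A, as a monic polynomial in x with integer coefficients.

x^10 - 50x^9 + 1100x^8 - 14000x^7 + 113750x^6 - 612500x^5 + 2187500x^4 - 5000000x^3 + 6640625x^2 - 3906250x

Reading degrees in the order [0, 1, 2, 3, 4, 5, 6, 7, 8, 9] gives [5, 5, 5, 5, 5, 5, 5, 5, 5, 5]; set D = diag(5, 5, 5, 5, 5, 5, 5, 5, 5, 5) and form L = D - A. Computing det(xI - L) by cofactor expansion (or equivalently via sum-over-permutations) gives x^10 - 50x^9 + 1100x^8 - 14000x^7 + 113750x^6 - 612500x^5 + 2187500x^4 - 5000000x^3 + 6640625x^2 - 3906250x. Since p(0) = det(-L) = 0, x divides p(x). There is one zero in the spectrum, matching the 1 component.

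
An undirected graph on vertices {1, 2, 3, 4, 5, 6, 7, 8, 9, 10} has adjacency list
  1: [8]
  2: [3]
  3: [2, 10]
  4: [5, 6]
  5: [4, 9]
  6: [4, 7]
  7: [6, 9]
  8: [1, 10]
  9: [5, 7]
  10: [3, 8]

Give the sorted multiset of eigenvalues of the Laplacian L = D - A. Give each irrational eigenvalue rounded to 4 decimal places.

Reading degrees in the order [1, 2, 3, 4, 5, 6, 7, 8, 9, 10] gives [1, 1, 2, 2, 2, 2, 2, 2, 2, 2]; set D = diag(1, 1, 2, 2, 2, 2, 2, 2, 2, 2) and form L = D - A. The multiplicity of 0 as a Laplacian eigenvalue equals the number of connected components. The 2 zero eigenvalues correspond to the 2 connected components. The largest eigenvalue, 3.6180, is at most the vertex count 10. The eigenvalues sum to 18, which equals trace(L) = 2|E|.

[0, 0, 0.3820, 1.3820, 1.3820, 1.3820, 2.6180, 3.6180, 3.6180, 3.6180]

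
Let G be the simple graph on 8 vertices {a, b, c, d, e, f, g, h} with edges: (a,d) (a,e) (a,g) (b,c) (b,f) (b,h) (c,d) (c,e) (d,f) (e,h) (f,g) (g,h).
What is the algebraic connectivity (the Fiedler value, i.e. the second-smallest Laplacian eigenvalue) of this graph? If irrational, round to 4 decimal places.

With the vertex order [a, b, c, d, e, f, g, h], the degrees are [3, 3, 3, 3, 3, 3, 3, 3], giving D = diag(3, 3, 3, 3, 3, 3, 3, 3) and L = D - A. Computing the eigenvalues of L and sorting gives [0, 2, 2, 2, 4, 4, 4, 6]. The Fiedler value lambda_2 = 2 is strictly positive, so the graph is connected. There is one zero in the spectrum, matching the 1 component. By the matrix-tree theorem the graph has (1/8) * product of the nonzero eigenvalues = 384 spanning trees.

2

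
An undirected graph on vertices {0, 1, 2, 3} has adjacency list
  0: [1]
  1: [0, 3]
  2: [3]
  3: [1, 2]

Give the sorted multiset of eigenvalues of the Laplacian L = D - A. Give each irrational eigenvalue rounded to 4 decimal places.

Reading degrees in the order [0, 1, 2, 3] gives [1, 2, 1, 2]; set D = diag(1, 2, 1, 2) and form L = D - A. The multiplicity of 0 as a Laplacian eigenvalue equals the number of connected components. The single zero eigenvalue shows the graph is connected. The largest eigenvalue, 3.4142, is at most the vertex count 4.

[0, 0.5858, 2, 3.4142]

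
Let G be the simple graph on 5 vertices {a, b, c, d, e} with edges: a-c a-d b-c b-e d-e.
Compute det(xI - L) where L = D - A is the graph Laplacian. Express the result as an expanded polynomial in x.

Reading degrees in the order [a, b, c, d, e] gives [2, 2, 2, 2, 2]; set D = diag(2, 2, 2, 2, 2) and form L = D - A. Computing det(xI - L) by cofactor expansion (or equivalently via sum-over-permutations) gives x^5 - 10x^4 + 35x^3 - 50x^2 + 25x. The coefficient of x^4 equals -trace(L) = -10, matching the sum of degrees. The largest eigenvalue, 3.6180, is at most the vertex count 5. The eigenvalues sum to 10, which equals trace(L) = 2|E|.

x^5 - 10x^4 + 35x^3 - 50x^2 + 25x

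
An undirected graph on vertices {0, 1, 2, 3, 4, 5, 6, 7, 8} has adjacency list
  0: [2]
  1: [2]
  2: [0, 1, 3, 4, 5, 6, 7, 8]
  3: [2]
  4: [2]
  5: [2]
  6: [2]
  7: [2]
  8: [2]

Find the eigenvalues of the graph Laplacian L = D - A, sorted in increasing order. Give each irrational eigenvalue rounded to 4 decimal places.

Reading degrees in the order [0, 1, 2, 3, 4, 5, 6, 7, 8] gives [1, 1, 8, 1, 1, 1, 1, 1, 1]; set D = diag(1, 1, 8, 1, 1, 1, 1, 1, 1) and form L = D - A. Since every row of L sums to 0, the all-ones vector is in the kernel and 0 is an eigenvalue. By the matrix-tree theorem the graph has (1/9) * product of the nonzero eigenvalues = 1 spanning tree.

[0, 1, 1, 1, 1, 1, 1, 1, 9]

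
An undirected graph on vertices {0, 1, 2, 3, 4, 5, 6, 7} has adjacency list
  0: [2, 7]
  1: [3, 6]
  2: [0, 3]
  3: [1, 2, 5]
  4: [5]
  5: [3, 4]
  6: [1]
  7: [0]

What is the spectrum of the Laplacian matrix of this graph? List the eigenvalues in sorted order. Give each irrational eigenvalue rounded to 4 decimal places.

Each diagonal entry of L is the vertex degree and each off-diagonal entry is -1 where an edge is present, 0 otherwise; in the order [0, 1, 2, 3, 4, 5, 6, 7] the diagonal is [2, 2, 2, 3, 1, 2, 1, 1]. L is symmetric positive semidefinite, so every eigenvalue is real and nonnegative. The largest eigenvalue, 4.4383, is at most the vertex count 8.

[0, 0.2434, 0.3820, 1.1798, 2, 2.6180, 3.1386, 4.4383]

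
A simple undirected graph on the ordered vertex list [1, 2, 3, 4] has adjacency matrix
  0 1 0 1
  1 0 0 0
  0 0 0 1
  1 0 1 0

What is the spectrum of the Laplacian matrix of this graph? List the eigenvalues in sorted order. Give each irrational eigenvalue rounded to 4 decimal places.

[0, 0.5858, 2, 3.4142]

With the vertex order [1, 2, 3, 4], the degrees are [2, 1, 1, 2], giving D = diag(2, 1, 1, 2) and L = D - A. L is symmetric positive semidefinite, so every eigenvalue is real and nonnegative. The largest eigenvalue, 3.4142, is at most the vertex count 4. By the matrix-tree theorem the graph has (1/4) * product of the nonzero eigenvalues = 1 spanning tree.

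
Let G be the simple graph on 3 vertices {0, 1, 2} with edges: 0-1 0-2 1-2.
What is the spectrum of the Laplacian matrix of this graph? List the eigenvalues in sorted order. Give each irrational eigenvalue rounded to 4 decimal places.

Each diagonal entry of L is the vertex degree and each off-diagonal entry is -1 where an edge is present, 0 otherwise; in the order [0, 1, 2] the diagonal is [2, 2, 2]. The multiplicity of 0 as a Laplacian eigenvalue equals the number of connected components. The single zero eigenvalue shows the graph is connected. The largest eigenvalue, 3, is at most the vertex count 3. The eigenvalues sum to 6, which equals trace(L) = 2|E|.

[0, 3, 3]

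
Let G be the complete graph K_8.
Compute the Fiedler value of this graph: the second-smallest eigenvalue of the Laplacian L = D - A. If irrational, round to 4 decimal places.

8

The graph has 8 vertices and degree multiset [7, 7, 7, 7, 7, 7, 7, 7]; D is the diagonal matrix of degrees and L = D - A. The smallest Laplacian eigenvalue is always 0. The next one, lambda_2 = 8, measures how hard the graph is to disconnect: larger values mean better connectivity. By the matrix-tree theorem the graph has (1/8) * product of the nonzero eigenvalues = 262144 spanning trees. The largest eigenvalue, 8, is at most the vertex count 8.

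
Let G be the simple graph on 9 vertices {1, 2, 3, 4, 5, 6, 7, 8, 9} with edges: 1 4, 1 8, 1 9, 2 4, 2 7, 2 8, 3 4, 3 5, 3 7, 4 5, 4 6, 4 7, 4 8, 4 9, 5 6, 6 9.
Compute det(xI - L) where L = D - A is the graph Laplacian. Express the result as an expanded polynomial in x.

Each diagonal entry of L is the vertex degree and each off-diagonal entry is -1 where an edge is present, 0 otherwise; in the order [1, 2, 3, 4, 5, 6, 7, 8, 9] the diagonal is [3, 3, 3, 8, 3, 3, 3, 3, 3]. Computing det(xI - L) by cofactor expansion (or equivalently via sum-over-permutations) gives x^9 - 32x^8 + 428x^7 - 3136x^6 + 13786x^5 - 37232x^4 + 60276x^3 - 53424x^2 + 19845x. The coefficient of x^8 equals -trace(L) = -32, matching the sum of degrees. The largest eigenvalue, 9, is at most the vertex count 9.

x^9 - 32x^8 + 428x^7 - 3136x^6 + 13786x^5 - 37232x^4 + 60276x^3 - 53424x^2 + 19845x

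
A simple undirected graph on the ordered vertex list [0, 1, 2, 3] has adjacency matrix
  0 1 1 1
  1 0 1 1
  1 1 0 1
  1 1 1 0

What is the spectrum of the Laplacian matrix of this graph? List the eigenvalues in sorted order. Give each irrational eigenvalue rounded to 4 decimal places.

Each diagonal entry of L is the vertex degree and each off-diagonal entry is -1 where an edge is present, 0 otherwise; in the order [0, 1, 2, 3] the diagonal is [3, 3, 3, 3]. Since every row of L sums to 0, the all-ones vector is in the kernel and 0 is an eigenvalue. The largest eigenvalue, 4, is at most the vertex count 4.

[0, 4, 4, 4]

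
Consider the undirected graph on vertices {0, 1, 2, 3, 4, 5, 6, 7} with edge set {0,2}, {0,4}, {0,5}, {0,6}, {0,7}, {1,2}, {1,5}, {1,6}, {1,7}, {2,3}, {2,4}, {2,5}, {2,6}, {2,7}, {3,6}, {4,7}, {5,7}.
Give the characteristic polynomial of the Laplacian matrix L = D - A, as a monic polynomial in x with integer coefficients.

With the vertex order [0, 1, 2, 3, 4, 5, 6, 7], the degrees are [5, 4, 7, 2, 3, 4, 4, 5], giving D = diag(5, 4, 7, 2, 3, 4, 4, 5) and L = D - A. L has integer entries, so p(x) = det(xI - L) has integer coefficients. Expanding the determinant yields x^8 - 34x^7 + 481x^6 - 3660x^5 + 16120x^4 - 40906x^3 + 55033x^2 - 30024x. Since p(0) = det(-L) = 0, x divides p(x). By the matrix-tree theorem the graph has (1/8) * product of the nonzero eigenvalues = 3753 spanning trees.

x^8 - 34x^7 + 481x^6 - 3660x^5 + 16120x^4 - 40906x^3 + 55033x^2 - 30024x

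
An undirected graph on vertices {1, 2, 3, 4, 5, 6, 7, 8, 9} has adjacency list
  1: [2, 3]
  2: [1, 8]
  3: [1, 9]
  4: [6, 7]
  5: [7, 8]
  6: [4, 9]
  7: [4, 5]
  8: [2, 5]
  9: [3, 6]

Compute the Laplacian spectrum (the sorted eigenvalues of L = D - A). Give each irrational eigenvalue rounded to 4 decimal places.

Reading degrees in the order [1, 2, 3, 4, 5, 6, 7, 8, 9] gives [2, 2, 2, 2, 2, 2, 2, 2, 2]; set D = diag(2, 2, 2, 2, 2, 2, 2, 2, 2) and form L = D - A. Since every row of L sums to 0, the all-ones vector is in the kernel and 0 is an eigenvalue. The single zero eigenvalue shows the graph is connected.

[0, 0.4679, 0.4679, 1.6527, 1.6527, 3, 3, 3.8794, 3.8794]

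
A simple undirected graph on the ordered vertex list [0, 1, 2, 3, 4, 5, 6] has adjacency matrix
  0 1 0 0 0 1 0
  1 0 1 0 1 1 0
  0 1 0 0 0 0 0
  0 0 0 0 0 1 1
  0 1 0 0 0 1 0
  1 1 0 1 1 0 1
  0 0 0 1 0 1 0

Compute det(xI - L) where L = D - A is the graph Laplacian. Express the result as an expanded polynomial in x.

With the vertex order [0, 1, 2, 3, 4, 5, 6], the degrees are [2, 4, 1, 2, 2, 5, 2], giving D = diag(2, 4, 1, 2, 2, 5, 2) and L = D - A. Computing det(xI - L) by cofactor expansion (or equivalently via sum-over-permutations) gives x^7 - 18x^6 + 124x^5 - 414x^4 + 701x^3 - 566x^2 + 168x. The constant term is 0 because L is singular (the all-ones vector lies in its kernel). The eigenvalues sum to 18, which equals trace(L) = 2|E|.

x^7 - 18x^6 + 124x^5 - 414x^4 + 701x^3 - 566x^2 + 168x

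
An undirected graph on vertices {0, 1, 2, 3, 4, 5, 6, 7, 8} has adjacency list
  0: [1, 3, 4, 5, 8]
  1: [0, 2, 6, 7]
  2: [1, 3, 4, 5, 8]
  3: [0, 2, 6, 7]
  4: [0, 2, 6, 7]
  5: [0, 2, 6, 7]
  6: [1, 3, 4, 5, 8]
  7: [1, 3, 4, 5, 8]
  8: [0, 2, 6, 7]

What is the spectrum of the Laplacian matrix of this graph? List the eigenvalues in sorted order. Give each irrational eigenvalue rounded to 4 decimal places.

Reading degrees in the order [0, 1, 2, 3, 4, 5, 6, 7, 8] gives [5, 4, 5, 4, 4, 4, 5, 5, 4]; set D = diag(5, 4, 5, 4, 4, 4, 5, 5, 4) and form L = D - A. Diagonalising L (or applying a numerical eigensolver to the 9x9 matrix) gives the spectrum above. The largest eigenvalue, 9, is at most the vertex count 9.

[0, 4, 4, 4, 4, 5, 5, 5, 9]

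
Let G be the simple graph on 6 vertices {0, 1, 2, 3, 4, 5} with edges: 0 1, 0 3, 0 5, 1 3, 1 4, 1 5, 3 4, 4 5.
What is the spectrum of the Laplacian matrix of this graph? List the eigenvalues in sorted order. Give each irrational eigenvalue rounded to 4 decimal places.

Each diagonal entry of L is the vertex degree and each off-diagonal entry is -1 where an edge is present, 0 otherwise; in the order [0, 1, 2, 3, 4, 5] the diagonal is [3, 4, 0, 3, 3, 3]. Diagonalising L (or applying a numerical eigensolver to the 6x6 matrix) gives the spectrum above. The 2 zero eigenvalues correspond to the 2 connected components. The largest eigenvalue, 5, is at most the vertex count 6.

[0, 0, 3, 3, 5, 5]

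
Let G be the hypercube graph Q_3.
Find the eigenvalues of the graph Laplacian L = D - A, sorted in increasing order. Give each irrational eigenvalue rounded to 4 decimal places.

The graph has 8 vertices and degree multiset [3, 3, 3, 3, 3, 3, 3, 3]; D is the diagonal matrix of degrees and L = D - A. L is symmetric positive semidefinite, so every eigenvalue is real and nonnegative. The eigenvalues sum to 24, which equals trace(L) = 2|E|. By the matrix-tree theorem the graph has (1/8) * product of the nonzero eigenvalues = 384 spanning trees.

[0, 2, 2, 2, 4, 4, 4, 6]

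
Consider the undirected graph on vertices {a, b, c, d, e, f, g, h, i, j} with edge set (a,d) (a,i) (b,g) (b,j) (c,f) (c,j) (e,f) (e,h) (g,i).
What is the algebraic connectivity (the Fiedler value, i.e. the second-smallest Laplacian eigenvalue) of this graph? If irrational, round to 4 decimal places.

0.0979

Each diagonal entry of L is the vertex degree and each off-diagonal entry is -1 where an edge is present, 0 otherwise; in the order [a, b, c, d, e, f, g, h, i, j] the diagonal is [2, 2, 2, 1, 2, 2, 2, 1, 2, 2]. The smallest Laplacian eigenvalue is always 0. The next one, lambda_2 = 0.0979, measures how hard the graph is to disconnect: larger values mean better connectivity. The largest eigenvalue, 3.9021, is at most the vertex count 10. The eigenvalues sum to 18, which equals trace(L) = 2|E|.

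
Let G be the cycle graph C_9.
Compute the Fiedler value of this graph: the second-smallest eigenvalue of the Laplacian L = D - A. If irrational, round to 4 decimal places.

The graph has 9 vertices and degree multiset [2, 2, 2, 2, 2, 2, 2, 2, 2]; D is the diagonal matrix of degrees and L = D - A. The smallest Laplacian eigenvalue is always 0. The next one, lambda_2 = 0.4679, measures how hard the graph is to disconnect: larger values mean better connectivity. By the matrix-tree theorem the graph has (1/9) * product of the nonzero eigenvalues = 9 spanning trees.

0.4679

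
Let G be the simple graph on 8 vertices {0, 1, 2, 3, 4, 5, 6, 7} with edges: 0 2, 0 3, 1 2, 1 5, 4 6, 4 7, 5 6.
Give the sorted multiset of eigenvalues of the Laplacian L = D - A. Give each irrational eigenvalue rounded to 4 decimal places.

[0, 0.1522, 0.5858, 1.2346, 2, 2.7654, 3.4142, 3.8478]

Reading degrees in the order [0, 1, 2, 3, 4, 5, 6, 7] gives [2, 2, 2, 1, 2, 2, 2, 1]; set D = diag(2, 2, 2, 1, 2, 2, 2, 1) and form L = D - A. Diagonalising L (or applying a numerical eigensolver to the 8x8 matrix) gives the spectrum above. The single zero eigenvalue shows the graph is connected. By the matrix-tree theorem the graph has (1/8) * product of the nonzero eigenvalues = 1 spanning tree.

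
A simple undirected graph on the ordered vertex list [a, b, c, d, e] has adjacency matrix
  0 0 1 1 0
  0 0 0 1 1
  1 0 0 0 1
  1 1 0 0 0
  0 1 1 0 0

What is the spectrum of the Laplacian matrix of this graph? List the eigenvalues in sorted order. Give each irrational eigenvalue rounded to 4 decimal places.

[0, 1.3820, 1.3820, 3.6180, 3.6180]

Reading degrees in the order [a, b, c, d, e] gives [2, 2, 2, 2, 2]; set D = diag(2, 2, 2, 2, 2) and form L = D - A. Since every row of L sums to 0, the all-ones vector is in the kernel and 0 is an eigenvalue. The single zero eigenvalue shows the graph is connected. There is one zero in the spectrum, matching the 1 component.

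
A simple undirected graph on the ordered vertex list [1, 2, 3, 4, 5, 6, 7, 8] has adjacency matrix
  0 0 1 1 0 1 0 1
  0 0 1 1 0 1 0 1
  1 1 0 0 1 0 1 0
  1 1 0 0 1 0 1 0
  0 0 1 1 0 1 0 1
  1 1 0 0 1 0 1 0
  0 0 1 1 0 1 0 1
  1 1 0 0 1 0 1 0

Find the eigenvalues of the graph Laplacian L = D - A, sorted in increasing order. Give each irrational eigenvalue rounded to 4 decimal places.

[0, 4, 4, 4, 4, 4, 4, 8]

Each diagonal entry of L is the vertex degree and each off-diagonal entry is -1 where an edge is present, 0 otherwise; in the order [1, 2, 3, 4, 5, 6, 7, 8] the diagonal is [4, 4, 4, 4, 4, 4, 4, 4]. L is symmetric positive semidefinite, so every eigenvalue is real and nonnegative. The single zero eigenvalue shows the graph is connected. The largest eigenvalue, 8, is at most the vertex count 8.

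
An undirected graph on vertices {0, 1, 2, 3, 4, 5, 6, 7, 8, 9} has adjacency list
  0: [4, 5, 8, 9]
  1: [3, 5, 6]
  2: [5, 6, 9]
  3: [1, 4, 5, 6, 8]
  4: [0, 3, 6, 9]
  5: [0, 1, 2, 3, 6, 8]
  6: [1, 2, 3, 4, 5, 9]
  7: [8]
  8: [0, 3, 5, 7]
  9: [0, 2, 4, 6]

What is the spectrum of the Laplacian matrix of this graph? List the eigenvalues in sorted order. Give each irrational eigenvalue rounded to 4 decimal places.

[0, 0.7748, 2.3105, 2.7261, 3.5299, 4.4603, 5.3745, 6.3120, 6.9014, 7.6105]

Reading degrees in the order [0, 1, 2, 3, 4, 5, 6, 7, 8, 9] gives [4, 3, 3, 5, 4, 6, 6, 1, 4, 4]; set D = diag(4, 3, 3, 5, 4, 6, 6, 1, 4, 4) and form L = D - A. L is symmetric positive semidefinite, so every eigenvalue is real and nonnegative. The single zero eigenvalue shows the graph is connected. By the matrix-tree theorem the graph has (1/10) * product of the nonzero eigenvalues = 13691 spanning trees. The largest eigenvalue, 7.6105, is at most the vertex count 10.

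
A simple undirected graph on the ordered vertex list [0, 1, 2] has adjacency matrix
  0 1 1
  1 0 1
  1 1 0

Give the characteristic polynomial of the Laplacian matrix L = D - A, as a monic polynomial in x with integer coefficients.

Each diagonal entry of L is the vertex degree and each off-diagonal entry is -1 where an edge is present, 0 otherwise; in the order [0, 1, 2] the diagonal is [2, 2, 2]. Computing det(xI - L) by cofactor expansion (or equivalently via sum-over-permutations) gives x^3 - 6x^2 + 9x. The coefficient of x^2 equals -trace(L) = -6, matching the sum of degrees. There is one zero in the spectrum, matching the 1 component.

x^3 - 6x^2 + 9x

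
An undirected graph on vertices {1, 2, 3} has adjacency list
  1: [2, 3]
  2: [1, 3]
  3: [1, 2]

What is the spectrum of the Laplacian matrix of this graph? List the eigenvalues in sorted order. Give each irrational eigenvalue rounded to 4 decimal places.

[0, 3, 3]

Each diagonal entry of L is the vertex degree and each off-diagonal entry is -1 where an edge is present, 0 otherwise; in the order [1, 2, 3] the diagonal is [2, 2, 2]. Diagonalising L (or applying a numerical eigensolver to the 3x3 matrix) gives the spectrum above. The largest eigenvalue, 3, is at most the vertex count 3. There is one zero in the spectrum, matching the 1 component.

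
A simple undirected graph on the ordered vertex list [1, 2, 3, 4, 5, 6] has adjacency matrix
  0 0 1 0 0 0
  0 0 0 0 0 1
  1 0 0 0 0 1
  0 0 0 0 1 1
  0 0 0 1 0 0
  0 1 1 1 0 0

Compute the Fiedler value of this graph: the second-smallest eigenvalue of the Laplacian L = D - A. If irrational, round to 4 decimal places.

0.3820

Reading degrees in the order [1, 2, 3, 4, 5, 6] gives [1, 1, 2, 2, 1, 3]; set D = diag(1, 1, 2, 2, 1, 3) and form L = D - A. Computing the eigenvalues of L and sorting gives [0, 0.3820, 0.6972, 2, 2.6180, 4.3028]. The Fiedler value lambda_2 = 0.3820 is strictly positive, so the graph is connected. There is one zero in the spectrum, matching the 1 component.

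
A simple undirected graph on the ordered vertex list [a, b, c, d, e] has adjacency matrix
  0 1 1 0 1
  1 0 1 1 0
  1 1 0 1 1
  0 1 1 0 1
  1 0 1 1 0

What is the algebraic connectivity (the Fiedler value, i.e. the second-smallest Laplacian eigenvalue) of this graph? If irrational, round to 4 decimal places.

Reading degrees in the order [a, b, c, d, e] gives [3, 3, 4, 3, 3]; set D = diag(3, 3, 4, 3, 3) and form L = D - A. The smallest Laplacian eigenvalue is always 0. The next one, lambda_2 = 3, measures how hard the graph is to disconnect: larger values mean better connectivity. The eigenvalues sum to 16, which equals trace(L) = 2|E|.

3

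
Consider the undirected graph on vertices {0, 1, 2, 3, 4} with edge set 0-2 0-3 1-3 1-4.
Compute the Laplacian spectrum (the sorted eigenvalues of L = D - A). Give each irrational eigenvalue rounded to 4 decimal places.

Reading degrees in the order [0, 1, 2, 3, 4] gives [2, 2, 1, 2, 1]; set D = diag(2, 2, 1, 2, 1) and form L = D - A. Since every row of L sums to 0, the all-ones vector is in the kernel and 0 is an eigenvalue. The single zero eigenvalue shows the graph is connected.

[0, 0.3820, 1.3820, 2.6180, 3.6180]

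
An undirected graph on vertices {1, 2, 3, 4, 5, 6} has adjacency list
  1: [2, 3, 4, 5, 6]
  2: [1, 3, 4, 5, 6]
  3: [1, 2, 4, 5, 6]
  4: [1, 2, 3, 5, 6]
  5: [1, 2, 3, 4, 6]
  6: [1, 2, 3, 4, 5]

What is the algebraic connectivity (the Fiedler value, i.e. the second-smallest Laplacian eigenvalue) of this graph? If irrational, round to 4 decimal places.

Reading degrees in the order [1, 2, 3, 4, 5, 6] gives [5, 5, 5, 5, 5, 5]; set D = diag(5, 5, 5, 5, 5, 5) and form L = D - A. The smallest Laplacian eigenvalue is always 0. The next one, lambda_2 = 6, measures how hard the graph is to disconnect: larger values mean better connectivity. By the matrix-tree theorem the graph has (1/6) * product of the nonzero eigenvalues = 1296 spanning trees.

6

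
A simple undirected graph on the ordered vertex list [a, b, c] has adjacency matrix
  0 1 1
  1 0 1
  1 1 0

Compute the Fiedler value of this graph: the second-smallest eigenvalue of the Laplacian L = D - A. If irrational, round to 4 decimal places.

3

Reading degrees in the order [a, b, c] gives [2, 2, 2]; set D = diag(2, 2, 2) and form L = D - A. The sorted Laplacian eigenvalues are [0, 3, 3]; the algebraic connectivity is the second entry, 3. The eigenvalues sum to 6, which equals trace(L) = 2|E|. There is one zero in the spectrum, matching the 1 component.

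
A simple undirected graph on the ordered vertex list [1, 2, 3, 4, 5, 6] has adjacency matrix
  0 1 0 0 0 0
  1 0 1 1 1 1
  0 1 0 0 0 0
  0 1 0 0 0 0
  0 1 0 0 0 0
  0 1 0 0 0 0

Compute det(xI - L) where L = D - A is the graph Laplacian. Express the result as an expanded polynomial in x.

With the vertex order [1, 2, 3, 4, 5, 6], the degrees are [1, 5, 1, 1, 1, 1], giving D = diag(1, 5, 1, 1, 1, 1) and L = D - A. The eigenvalues of L are [0, 1, 1, 1, 1, 6]; the characteristic polynomial is the product of (x - lambda_i), which multiplies out to x^6 - 10x^5 + 30x^4 - 40x^3 + 25x^2 - 6x. The constant term is 0 because L is singular (the all-ones vector lies in its kernel). The largest eigenvalue, 6, is at most the vertex count 6.

x^6 - 10x^5 + 30x^4 - 40x^3 + 25x^2 - 6x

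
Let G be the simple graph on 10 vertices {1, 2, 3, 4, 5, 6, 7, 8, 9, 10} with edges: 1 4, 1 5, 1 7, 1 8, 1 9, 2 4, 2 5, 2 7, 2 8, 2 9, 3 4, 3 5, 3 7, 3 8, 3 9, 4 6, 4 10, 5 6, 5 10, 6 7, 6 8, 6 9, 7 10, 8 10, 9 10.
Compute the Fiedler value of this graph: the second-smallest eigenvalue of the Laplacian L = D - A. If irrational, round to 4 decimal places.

5

With the vertex order [1, 2, 3, 4, 5, 6, 7, 8, 9, 10], the degrees are [5, 5, 5, 5, 5, 5, 5, 5, 5, 5], giving D = diag(5, 5, 5, 5, 5, 5, 5, 5, 5, 5) and L = D - A. The smallest Laplacian eigenvalue is always 0. The next one, lambda_2 = 5, measures how hard the graph is to disconnect: larger values mean better connectivity. The eigenvalues sum to 50, which equals trace(L) = 2|E|.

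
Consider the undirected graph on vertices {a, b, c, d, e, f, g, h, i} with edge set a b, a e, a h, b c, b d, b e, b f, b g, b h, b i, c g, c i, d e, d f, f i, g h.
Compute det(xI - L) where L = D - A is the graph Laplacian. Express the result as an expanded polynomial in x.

Each diagonal entry of L is the vertex degree and each off-diagonal entry is -1 where an edge is present, 0 otherwise; in the order [a, b, c, d, e, f, g, h, i] the diagonal is [3, 8, 3, 3, 3, 3, 3, 3, 3]. Computing det(xI - L) by cofactor expansion (or equivalently via sum-over-permutations) gives x^9 - 32x^8 + 428x^7 - 3136x^6 + 13786x^5 - 37232x^4 + 60276x^3 - 53424x^2 + 19845x. The coefficient of x^8 equals -trace(L) = -32, matching the sum of degrees. By the matrix-tree theorem the graph has (1/9) * product of the nonzero eigenvalues = 2205 spanning trees.

x^9 - 32x^8 + 428x^7 - 3136x^6 + 13786x^5 - 37232x^4 + 60276x^3 - 53424x^2 + 19845x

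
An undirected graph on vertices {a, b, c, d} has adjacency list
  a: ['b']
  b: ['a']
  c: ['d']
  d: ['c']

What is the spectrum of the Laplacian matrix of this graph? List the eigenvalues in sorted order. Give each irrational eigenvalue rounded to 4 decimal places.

Each diagonal entry of L is the vertex degree and each off-diagonal entry is -1 where an edge is present, 0 otherwise; in the order [a, b, c, d] the diagonal is [1, 1, 1, 1]. Since every row of L sums to 0, the all-ones vector is in the kernel and 0 is an eigenvalue. The 2 zero eigenvalues correspond to the 2 connected components. There are 2 zeros in the spectrum, matching the 2 components.

[0, 0, 2, 2]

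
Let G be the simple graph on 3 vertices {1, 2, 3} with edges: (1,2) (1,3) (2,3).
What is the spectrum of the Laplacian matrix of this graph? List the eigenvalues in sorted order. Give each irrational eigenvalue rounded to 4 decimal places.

[0, 3, 3]

Each diagonal entry of L is the vertex degree and each off-diagonal entry is -1 where an edge is present, 0 otherwise; in the order [1, 2, 3] the diagonal is [2, 2, 2]. The multiplicity of 0 as a Laplacian eigenvalue equals the number of connected components. The single zero eigenvalue shows the graph is connected. By the matrix-tree theorem the graph has (1/3) * product of the nonzero eigenvalues = 3 spanning trees.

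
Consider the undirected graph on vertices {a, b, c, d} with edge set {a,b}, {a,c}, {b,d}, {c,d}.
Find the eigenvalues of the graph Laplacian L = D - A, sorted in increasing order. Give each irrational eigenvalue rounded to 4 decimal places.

With the vertex order [a, b, c, d], the degrees are [2, 2, 2, 2], giving D = diag(2, 2, 2, 2) and L = D - A. L is symmetric positive semidefinite, so every eigenvalue is real and nonnegative. The single zero eigenvalue shows the graph is connected.

[0, 2, 2, 4]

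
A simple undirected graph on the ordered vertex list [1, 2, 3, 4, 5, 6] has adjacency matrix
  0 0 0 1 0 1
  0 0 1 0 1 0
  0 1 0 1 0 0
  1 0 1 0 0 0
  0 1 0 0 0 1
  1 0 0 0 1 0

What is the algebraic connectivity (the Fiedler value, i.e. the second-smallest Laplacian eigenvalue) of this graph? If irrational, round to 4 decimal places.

Reading degrees in the order [1, 2, 3, 4, 5, 6] gives [2, 2, 2, 2, 2, 2]; set D = diag(2, 2, 2, 2, 2, 2) and form L = D - A. The smallest Laplacian eigenvalue is always 0. The next one, lambda_2 = 1, measures how hard the graph is to disconnect: larger values mean better connectivity. By the matrix-tree theorem the graph has (1/6) * product of the nonzero eigenvalues = 6 spanning trees.

1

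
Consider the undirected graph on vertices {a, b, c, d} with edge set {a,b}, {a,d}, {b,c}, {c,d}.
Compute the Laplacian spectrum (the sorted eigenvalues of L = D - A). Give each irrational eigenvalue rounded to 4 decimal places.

[0, 2, 2, 4]

Each diagonal entry of L is the vertex degree and each off-diagonal entry is -1 where an edge is present, 0 otherwise; in the order [a, b, c, d] the diagonal is [2, 2, 2, 2]. L is symmetric positive semidefinite, so every eigenvalue is real and nonnegative. The single zero eigenvalue shows the graph is connected. By the matrix-tree theorem the graph has (1/4) * product of the nonzero eigenvalues = 4 spanning trees.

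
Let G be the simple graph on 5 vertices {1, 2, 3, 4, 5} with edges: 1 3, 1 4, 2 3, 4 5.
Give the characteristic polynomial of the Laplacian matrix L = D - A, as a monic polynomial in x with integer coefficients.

x^5 - 8x^4 + 21x^3 - 20x^2 + 5x

Reading degrees in the order [1, 2, 3, 4, 5] gives [2, 1, 2, 2, 1]; set D = diag(2, 1, 2, 2, 1) and form L = D - A. Computing det(xI - L) by cofactor expansion (or equivalently via sum-over-permutations) gives x^5 - 8x^4 + 21x^3 - 20x^2 + 5x. The constant term is 0 because L is singular (the all-ones vector lies in its kernel). The largest eigenvalue, 3.6180, is at most the vertex count 5.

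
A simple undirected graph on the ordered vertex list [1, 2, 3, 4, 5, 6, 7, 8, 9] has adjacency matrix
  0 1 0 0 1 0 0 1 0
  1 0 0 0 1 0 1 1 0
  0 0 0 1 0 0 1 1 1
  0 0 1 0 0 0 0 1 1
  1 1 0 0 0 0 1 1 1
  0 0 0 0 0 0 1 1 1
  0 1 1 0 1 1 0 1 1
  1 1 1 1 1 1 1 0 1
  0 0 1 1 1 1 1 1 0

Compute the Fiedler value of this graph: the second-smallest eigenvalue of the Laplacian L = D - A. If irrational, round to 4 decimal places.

With the vertex order [1, 2, 3, 4, 5, 6, 7, 8, 9], the degrees are [3, 4, 4, 3, 5, 3, 6, 8, 6], giving D = diag(3, 4, 4, 3, 5, 3, 6, 8, 6) and L = D - A. Computing the eigenvalues of L and sorting gives [0, 1.9131, 2.7015, 4.0473, 4.5804, 5.2819, 7.1714, 7.3043, 9]. The Fiedler value lambda_2 = 1.9131 is strictly positive, so the graph is connected. By the matrix-tree theorem the graph has (1/9) * product of the nonzero eigenvalues = 26509 spanning trees.

1.9131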